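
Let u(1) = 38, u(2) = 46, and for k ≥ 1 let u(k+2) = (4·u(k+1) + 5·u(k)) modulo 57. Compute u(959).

Computing terms: u(1) = 38,  u(2) = 46,  u(3) = 32,  u(4) = 16,  u(5) = 53,  u(6) = 7,  u(7) = 8,  u(8) = 10,  u(9) = 23,  u(10) = 28,  u(11) = 56,  u(12) = 22,  u(13) = 26,  u(14) = 43,  u(15) = 17,  u(16) = 55,  u(17) = 20,  u(18) = 13,  u(19) = 38,  u(20) = 46.
The sequence repeats with period 18.
So u(959) = u(1 + ((959-1) mod 18)) = u(5) = 53.

53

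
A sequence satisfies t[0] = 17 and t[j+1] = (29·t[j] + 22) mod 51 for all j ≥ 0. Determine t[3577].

Listing terms: t[0] = 17,  t[1] = 5,  t[2] = 14,  t[3] = 20,  t[4] = 41,  t[5] = 38,  t[6] = 2,  t[7] = 29,  t[8] = 47,  t[9] = 8,  t[10] = 50,  t[11] = 44,  t[12] = 23,  t[13] = 26,  t[14] = 11,  t[15] = 35,  t[16] = 17.
Since t[16] = t[0] = 17, the sequence is periodic with period 16.
(3577 - 0) mod 16 = 9, so t[3577] = t[9] = 8.

8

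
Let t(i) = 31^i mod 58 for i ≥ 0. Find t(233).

19

Listing terms: t(0) = 1; t(1) = 31; t(2) = 33; t(3) = 37; t(4) = 45; t(5) = 3; t(6) = 35; t(7) = 41; t(8) = 53; t(9) = 19; t(10) = 9; t(11) = 47; t(12) = 7; t(13) = 43; t(14) = 57; t(15) = 27; t(16) = 25; t(17) = 21; t(18) = 13; t(19) = 55; t(20) = 23; t(21) = 17; t(22) = 5; t(23) = 39; t(24) = 49; t(25) = 11; t(26) = 51; t(27) = 15; t(28) = 1.
The sequence repeats with period 28.
So t(233) = t(0 + ((233-0) mod 28)) = t(9) = 19.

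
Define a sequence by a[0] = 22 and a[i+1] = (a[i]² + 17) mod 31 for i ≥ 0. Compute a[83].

We have a[0] = 22, a[1] = 5, a[2] = 11, a[3] = 14, a[4] = 27, a[5] = 2, a[6] = 21, a[7] = 24, a[8] = 4, a[9] = 2.
Since a[9] = a[5] = 2, the sequence is eventually periodic: after a pre-period of length 5 it cycles with period 4.
For i ≥ 5, a[i] depends only on (i - 5) mod 4. (83 - 5) mod 4 = 2, so a[83] = a[7] = 24.

24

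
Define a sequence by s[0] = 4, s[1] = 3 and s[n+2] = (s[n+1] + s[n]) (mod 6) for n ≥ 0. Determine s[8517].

We have s[0] = 4, s[1] = 3, s[2] = 1, s[3] = 4, s[4] = 5, s[5] = 3, s[6] = 2, s[7] = 5, s[8] = 1, s[9] = 0, s[10] = 1, s[11] = 1, s[12] = 2, s[13] = 3, s[14] = 5, s[15] = 2, s[16] = 1, s[17] = 3, s[18] = 4, s[19] = 1, s[20] = 5, s[21] = 0, s[22] = 5, s[23] = 5, s[24] = 4, s[25] = 3.
The sequence repeats with period 24.
So s[8517] = s[0 + ((8517-0) mod 24)] = s[21] = 0.

0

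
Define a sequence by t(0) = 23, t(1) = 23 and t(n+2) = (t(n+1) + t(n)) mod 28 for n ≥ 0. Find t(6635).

8

t(0) = 23, t(1) = 23, t(2) = 18, t(3) = 13, t(4) = 3, t(5) = 16, t(6) = 19, t(7) = 7, t(8) = 26, t(9) = 5, t(10) = 3, t(11) = 8, t(12) = 11, t(13) = 19, t(14) = 2, t(15) = 21, t(16) = 23, t(17) = 16, t(18) = 11, t(19) = 27, t(20) = 10, t(21) = 9, t(22) = 19, t(23) = 0, t(24) = 19, t(25) = 19, t(26) = 10, t(27) = 1, t(28) = 11, t(29) = 12, t(30) = 23, t(31) = 7, t(32) = 2, t(33) = 9, t(34) = 11, t(35) = 20, t(36) = 3, t(37) = 23, t(38) = 26, t(39) = 21, t(40) = 19, t(41) = 12, t(42) = 3, t(43) = 15, t(44) = 18, t(45) = 5, t(46) = 23, t(47) = 0, t(48) = 23, t(49) = 23.
Since (t(48), t(49)) = (t(0), t(1)) = (23, 23) (two consecutive terms determine the rest), the sequence is periodic with period 48.
So t(6635) = t(0 + ((6635-0) mod 48)) = t(11) = 8.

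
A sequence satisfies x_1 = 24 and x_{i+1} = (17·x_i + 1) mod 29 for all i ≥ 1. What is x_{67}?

23

We have x_1 = 24; x_2 = 3; x_3 = 23; x_4 = 15; x_5 = 24.
The sequence repeats with period 4.
So x_{67} = x_{1 + ((67-1) mod 4)} = x_3 = 23.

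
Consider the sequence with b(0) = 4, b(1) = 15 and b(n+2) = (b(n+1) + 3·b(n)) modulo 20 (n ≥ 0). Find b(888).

4

Listing terms: b(0) = 4, b(1) = 15, b(2) = 7, b(3) = 12, b(4) = 13, b(5) = 9, b(6) = 8, b(7) = 15, b(8) = 19, b(9) = 4, b(10) = 1, b(11) = 13, b(12) = 16, b(13) = 15, b(14) = 3, b(15) = 8, b(16) = 17, b(17) = 1, b(18) = 12, b(19) = 15, b(20) = 11, b(21) = 16, b(22) = 9, b(23) = 17, b(24) = 4, b(25) = 15.
Since (b(24), b(25)) = (b(0), b(1)) = (4, 15) (two consecutive terms determine the rest), the sequence is periodic with period 24.
So b(888) = b(0 + ((888-0) mod 24)) = b(0) = 4.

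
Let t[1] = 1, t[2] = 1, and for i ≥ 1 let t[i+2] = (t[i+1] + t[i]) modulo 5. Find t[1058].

t[1] = 1, t[2] = 1, t[3] = 2, t[4] = 3, t[5] = 0, t[6] = 3, t[7] = 3, t[8] = 1, t[9] = 4, t[10] = 0, t[11] = 4, t[12] = 4, t[13] = 3, t[14] = 2, t[15] = 0, t[16] = 2, t[17] = 2, t[18] = 4, t[19] = 1, t[20] = 0, t[21] = 1, t[22] = 1.
Since (t[21], t[22]) = (t[1], t[2]) = (1, 1) (two consecutive terms determine the rest), the sequence is periodic with period 20.
(1058 - 1) mod 20 = 17, so t[1058] = t[18] = 4.

4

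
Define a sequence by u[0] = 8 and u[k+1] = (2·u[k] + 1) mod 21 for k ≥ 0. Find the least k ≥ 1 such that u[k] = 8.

Listing terms: u[0] = 8,  u[1] = 17,  u[2] = 14,  u[3] = 8.
The sequence repeats with period 3.
The value 8 next appears (with k ≥ 1) at u[3].

3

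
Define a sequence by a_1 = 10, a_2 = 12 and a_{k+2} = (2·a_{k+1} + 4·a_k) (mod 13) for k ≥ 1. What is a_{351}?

12

Computing terms: a_1 = 10, a_2 = 12, a_3 = 12, a_4 = 7, a_5 = 10, a_6 = 9, a_7 = 6, a_8 = 9, a_9 = 3, a_{10} = 3, a_{11} = 5, a_{12} = 9, a_{13} = 12, a_{14} = 8, a_{15} = 12, a_{16} = 4, a_{17} = 4, a_{18} = 11, a_{19} = 12, a_{20} = 3, a_{21} = 2, a_{22} = 3, a_{23} = 1, a_{24} = 1, a_{25} = 6, a_{26} = 3, a_{27} = 4, a_{28} = 7, a_{29} = 4, a_{30} = 10, a_{31} = 10, a_{32} = 8, a_{33} = 4, a_{34} = 1, a_{35} = 5, a_{36} = 1, a_{37} = 9, a_{38} = 9, a_{39} = 2, a_{40} = 1, a_{41} = 10, a_{42} = 11, a_{43} = 10, a_{44} = 12.
Since (a_{43}, a_{44}) = (a_1, a_2) = (10, 12) (two consecutive terms determine the rest), the sequence is periodic with period 42.
So a_{351} = a_{1 + ((351-1) mod 42)} = a_{15} = 12.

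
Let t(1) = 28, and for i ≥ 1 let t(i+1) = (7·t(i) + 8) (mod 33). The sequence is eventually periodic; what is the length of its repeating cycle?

Listing terms: t(1) = 28,  t(2) = 6,  t(3) = 17,  t(4) = 28.
The sequence repeats with period 3.

3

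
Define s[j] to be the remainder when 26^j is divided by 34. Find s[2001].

26

We have s[1] = 26; s[2] = 30; s[3] = 32; s[4] = 16; s[5] = 8; s[6] = 4; s[7] = 2; s[8] = 18; s[9] = 26.
Since s[9] = s[1] = 26, the sequence is periodic with period 8.
So s[2001] = s[1 + ((2001-1) mod 8)] = s[1] = 26.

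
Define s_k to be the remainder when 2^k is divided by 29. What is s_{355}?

26

We have s_1 = 2; s_2 = 4; s_3 = 8; s_4 = 16; s_5 = 3; s_6 = 6; s_7 = 12; s_8 = 24; s_9 = 19; s_{10} = 9; s_{11} = 18; s_{12} = 7; s_{13} = 14; s_{14} = 28; s_{15} = 27; s_{16} = 25; s_{17} = 21; s_{18} = 13; s_{19} = 26; s_{20} = 23; s_{21} = 17; s_{22} = 5; s_{23} = 10; s_{24} = 20; s_{25} = 11; s_{26} = 22; s_{27} = 15; s_{28} = 1; s_{29} = 2.
Since s_{29} = s_1 = 2, the sequence is periodic with period 28.
So s_{355} = s_{1 + ((355-1) mod 28)} = s_{19} = 26.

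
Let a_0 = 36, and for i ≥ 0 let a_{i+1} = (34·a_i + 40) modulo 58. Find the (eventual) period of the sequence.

a_0 = 36, a_1 = 46, a_2 = 38, a_3 = 56, a_4 = 30, a_5 = 16, a_6 = 4, a_7 = 2, a_8 = 50, a_9 = 0, a_{10} = 40, a_{11} = 8, a_{12} = 22, a_{13} = 34, a_{14} = 36.
Since a_{14} = a_0 = 36, the sequence is periodic with period 14.

14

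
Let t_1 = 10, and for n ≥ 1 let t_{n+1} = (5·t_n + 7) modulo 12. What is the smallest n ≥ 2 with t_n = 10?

Listing terms: t_1 = 10, t_2 = 9, t_3 = 4, t_4 = 3, t_5 = 10.
Since t_5 = t_1 = 10, the sequence is periodic with period 4.
The value 10 next appears (with n ≥ 2) at t_5.

5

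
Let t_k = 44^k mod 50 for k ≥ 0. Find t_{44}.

Computing terms: t_0 = 1, t_1 = 44, t_2 = 36, t_3 = 34, t_4 = 46, t_5 = 24, t_6 = 6, t_7 = 14, t_8 = 16, t_9 = 4, t_{10} = 26, t_{11} = 44.
Since t_{11} = t_1 = 44, the sequence is eventually periodic: after a pre-period of length 1 it cycles with period 10.
For k ≥ 1, t_k depends only on (k - 1) mod 10. (44 - 1) mod 10 = 3, so t_{44} = t_4 = 46.

46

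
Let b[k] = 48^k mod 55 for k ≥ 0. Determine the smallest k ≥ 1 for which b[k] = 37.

11

Computing terms: b[0] = 1,  b[1] = 48,  b[2] = 49,  b[3] = 42,  b[4] = 36,  b[5] = 23,  b[6] = 4,  b[7] = 27,  b[8] = 31,  b[9] = 3,  b[10] = 34,  b[11] = 37,  b[12] = 16,  b[13] = 53,  b[14] = 14,  b[15] = 12,  b[16] = 26,  b[17] = 38,  b[18] = 9,  b[19] = 47,  b[20] = 1.
The sequence repeats with period 20.
The value 37 first appears (with k ≥ 1) at b[11].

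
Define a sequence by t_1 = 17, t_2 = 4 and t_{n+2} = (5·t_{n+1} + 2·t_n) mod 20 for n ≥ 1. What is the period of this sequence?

We have t_1 = 17; t_2 = 4; t_3 = 14; t_4 = 18; t_5 = 18; t_6 = 6; t_7 = 6; t_8 = 2; t_9 = 2; t_{10} = 14; t_{11} = 14; t_{12} = 18.
Since (t_{11}, t_{12}) = (t_3, t_4) = (14, 18) (two consecutive terms determine the rest), the sequence is eventually periodic: after a pre-period of length 2 it cycles with period 8.

8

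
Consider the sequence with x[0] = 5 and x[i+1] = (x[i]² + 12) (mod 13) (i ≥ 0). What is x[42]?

We have x[0] = 5; x[1] = 11; x[2] = 3; x[3] = 8; x[4] = 11.
Since x[4] = x[1] = 11, the sequence is eventually periodic: after a pre-period of length 1 it cycles with period 3.
For i ≥ 1, x[i] depends only on (i - 1) mod 3. (42 - 1) mod 3 = 2, so x[42] = x[3] = 8.

8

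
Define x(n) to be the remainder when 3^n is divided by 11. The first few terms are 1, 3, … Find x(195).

1

We have x(0) = 1,  x(1) = 3,  x(2) = 9,  x(3) = 5,  x(4) = 4,  x(5) = 1.
Since x(5) = x(0) = 1, the sequence is periodic with period 5.
(195 - 0) mod 5 = 0, so x(195) = x(0) = 1.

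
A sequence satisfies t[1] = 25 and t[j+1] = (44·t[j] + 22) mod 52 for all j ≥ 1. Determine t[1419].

Listing terms: t[1] = 25,  t[2] = 30,  t[3] = 42,  t[4] = 50,  t[5] = 38,  t[6] = 30.
Since t[6] = t[2] = 30, the sequence is eventually periodic: after a pre-period of length 1 it cycles with period 4.
For j ≥ 2, t[j] depends only on (j - 2) mod 4. (1419 - 2) mod 4 = 1, so t[1419] = t[3] = 42.

42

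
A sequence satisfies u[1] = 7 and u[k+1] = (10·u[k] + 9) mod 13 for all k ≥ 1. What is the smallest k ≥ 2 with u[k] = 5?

Computing terms: u[1] = 7; u[2] = 1; u[3] = 6; u[4] = 4; u[5] = 10; u[6] = 5; u[7] = 7.
Since u[7] = u[1] = 7, the sequence is periodic with period 6.
The value 5 first appears (with k ≥ 2) at u[6].

6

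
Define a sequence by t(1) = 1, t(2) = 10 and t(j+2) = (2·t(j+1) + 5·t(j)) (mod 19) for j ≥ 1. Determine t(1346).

Computing terms: t(1) = 1; t(2) = 10; t(3) = 6; t(4) = 5; t(5) = 2; t(6) = 10; t(7) = 11; t(8) = 15; t(9) = 9; t(10) = 17; t(11) = 3; t(12) = 15; t(13) = 7; t(14) = 13; t(15) = 4; t(16) = 16; t(17) = 14; t(18) = 13; t(19) = 1; t(20) = 10.
Since (t(19), t(20)) = (t(1), t(2)) = (1, 10) (two consecutive terms determine the rest), the sequence is periodic with period 18.
(1346 - 1) mod 18 = 13, so t(1346) = t(14) = 13.

13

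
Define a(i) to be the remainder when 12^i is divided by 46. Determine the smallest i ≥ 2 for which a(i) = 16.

We have a(1) = 12,  a(2) = 6,  a(3) = 26,  a(4) = 36,  a(5) = 18,  a(6) = 32,  a(7) = 16,  a(8) = 8,  a(9) = 4,  a(10) = 2,  a(11) = 24,  a(12) = 12.
Since a(12) = a(1) = 12, the sequence is periodic with period 11.
The value 16 first appears (with i ≥ 2) at a(7).

7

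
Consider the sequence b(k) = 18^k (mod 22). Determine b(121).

18

Listing terms: b(0) = 1, b(1) = 18, b(2) = 16, b(3) = 2, b(4) = 14, b(5) = 10, b(6) = 4, b(7) = 6, b(8) = 20, b(9) = 8, b(10) = 12, b(11) = 18.
Since b(11) = b(1) = 18, the sequence is eventually periodic: after a pre-period of length 1 it cycles with period 10.
For k ≥ 1, b(k) depends only on (k - 1) mod 10. (121 - 1) mod 10 = 0, so b(121) = b(1) = 18.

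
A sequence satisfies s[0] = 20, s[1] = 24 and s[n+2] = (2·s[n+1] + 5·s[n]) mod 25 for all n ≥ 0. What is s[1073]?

9

Computing terms: s[0] = 20; s[1] = 24; s[2] = 23; s[3] = 16; s[4] = 22; s[5] = 24; s[6] = 8; s[7] = 11; s[8] = 12; s[9] = 4; s[10] = 18; s[11] = 6; s[12] = 2; s[13] = 9; s[14] = 3; s[15] = 1; s[16] = 17; s[17] = 14; s[18] = 13; s[19] = 21; s[20] = 7; s[21] = 19; s[22] = 23; s[23] = 16.
Since (s[22], s[23]) = (s[2], s[3]) = (23, 16) (two consecutive terms determine the rest), the sequence is eventually periodic: after a pre-period of length 2 it cycles with period 20.
For n ≥ 2, s[n] depends only on (n - 2) mod 20. (1073 - 2) mod 20 = 11, so s[1073] = s[13] = 9.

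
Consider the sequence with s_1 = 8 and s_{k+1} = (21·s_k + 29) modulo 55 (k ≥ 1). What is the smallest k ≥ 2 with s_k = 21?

8

We have s_1 = 8,  s_2 = 32,  s_3 = 41,  s_4 = 10,  s_5 = 19,  s_6 = 43,  s_7 = 52,  s_8 = 21,  s_9 = 30,  s_{10} = 54,  s_{11} = 8.
The sequence repeats with period 10.
The value 21 first appears (with k ≥ 2) at s_8.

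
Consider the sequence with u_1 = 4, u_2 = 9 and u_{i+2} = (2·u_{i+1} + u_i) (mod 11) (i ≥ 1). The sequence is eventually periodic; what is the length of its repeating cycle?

24

Listing terms: u_1 = 4; u_2 = 9; u_3 = 0; u_4 = 9; u_5 = 7; u_6 = 1; u_7 = 9; u_8 = 8; u_9 = 3; u_{10} = 3; u_{11} = 9; u_{12} = 10; u_{13} = 7; u_{14} = 2; u_{15} = 0; u_{16} = 2; u_{17} = 4; u_{18} = 10; u_{19} = 2; u_{20} = 3; u_{21} = 8; u_{22} = 8; u_{23} = 2; u_{24} = 1; u_{25} = 4; u_{26} = 9.
The sequence repeats with period 24.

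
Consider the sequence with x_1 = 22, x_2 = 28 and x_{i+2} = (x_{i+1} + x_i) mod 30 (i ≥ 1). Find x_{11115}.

Listing terms: x_1 = 22,  x_2 = 28,  x_3 = 20,  x_4 = 18,  x_5 = 8,  x_6 = 26,  x_7 = 4,  x_8 = 0,  x_9 = 4,  x_{10} = 4,  x_{11} = 8,  x_{12} = 12,  x_{13} = 20,  x_{14} = 2,  x_{15} = 22,  x_{16} = 24,  x_{17} = 16,  x_{18} = 10,  x_{19} = 26,  x_{20} = 6,  x_{21} = 2,  x_{22} = 8,  x_{23} = 10,  x_{24} = 18,  x_{25} = 28,  x_{26} = 16,  x_{27} = 14,  x_{28} = 0,  x_{29} = 14,  x_{30} = 14,  x_{31} = 28,  x_{32} = 12,  x_{33} = 10,  x_{34} = 22,  x_{35} = 2,  x_{36} = 24,  x_{37} = 26,  x_{38} = 20,  x_{39} = 16,  x_{40} = 6,  x_{41} = 22,  x_{42} = 28.
The sequence repeats with period 40.
So x_{11115} = x_{1 + ((11115-1) mod 40)} = x_{35} = 2.

2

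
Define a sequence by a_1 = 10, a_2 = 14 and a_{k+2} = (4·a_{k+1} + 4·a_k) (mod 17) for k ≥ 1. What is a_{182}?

0

a_1 = 10, a_2 = 14, a_3 = 11, a_4 = 15, a_5 = 2, a_6 = 0, a_7 = 8, a_8 = 15, a_9 = 7, a_{10} = 3, a_{11} = 6, a_{12} = 2, a_{13} = 15, a_{14} = 0, a_{15} = 9, a_{16} = 2, a_{17} = 10, a_{18} = 14.
The sequence repeats with period 16.
So a_{182} = a_{1 + ((182-1) mod 16)} = a_6 = 0.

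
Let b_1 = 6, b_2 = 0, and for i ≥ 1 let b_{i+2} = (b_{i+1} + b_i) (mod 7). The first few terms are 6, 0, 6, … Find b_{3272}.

6

Computing terms: b_1 = 6,  b_2 = 0,  b_3 = 6,  b_4 = 6,  b_5 = 5,  b_6 = 4,  b_7 = 2,  b_8 = 6,  b_9 = 1,  b_{10} = 0,  b_{11} = 1,  b_{12} = 1,  b_{13} = 2,  b_{14} = 3,  b_{15} = 5,  b_{16} = 1,  b_{17} = 6,  b_{18} = 0.
Since (b_{17}, b_{18}) = (b_1, b_2) = (6, 0) (two consecutive terms determine the rest), the sequence is periodic with period 16.
So b_{3272} = b_{1 + ((3272-1) mod 16)} = b_8 = 6.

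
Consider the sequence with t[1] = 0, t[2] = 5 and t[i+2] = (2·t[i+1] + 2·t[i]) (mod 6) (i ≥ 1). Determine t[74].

Computing terms: t[1] = 0, t[2] = 5, t[3] = 4, t[4] = 0, t[5] = 2, t[6] = 4, t[7] = 0.
Since (t[6], t[7]) = (t[3], t[4]) = (4, 0) (two consecutive terms determine the rest), the sequence is eventually periodic: after a pre-period of length 2 it cycles with period 3.
For i ≥ 3, t[i] depends only on (i - 3) mod 3. (74 - 3) mod 3 = 2, so t[74] = t[5] = 2.

2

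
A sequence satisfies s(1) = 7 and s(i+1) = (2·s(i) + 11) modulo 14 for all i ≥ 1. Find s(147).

5

Listing terms: s(1) = 7; s(2) = 11; s(3) = 5; s(4) = 7.
Since s(4) = s(1) = 7, the sequence is periodic with period 3.
(147 - 1) mod 3 = 2, so s(147) = s(3) = 5.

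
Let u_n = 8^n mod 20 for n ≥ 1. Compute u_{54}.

4

u_1 = 8; u_2 = 4; u_3 = 12; u_4 = 16; u_5 = 8.
The sequence repeats with period 4.
So u_{54} = u_{1 + ((54-1) mod 4)} = u_2 = 4.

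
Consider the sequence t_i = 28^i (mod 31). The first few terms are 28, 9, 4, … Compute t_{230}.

5

Computing terms: t_1 = 28, t_2 = 9, t_3 = 4, t_4 = 19, t_5 = 5, t_6 = 16, t_7 = 14, t_8 = 20, t_9 = 2, t_{10} = 25, t_{11} = 18, t_{12} = 8, t_{13} = 7, t_{14} = 10, t_{15} = 1, t_{16} = 28.
Since t_{16} = t_1 = 28, the sequence is periodic with period 15.
So t_{230} = t_{1 + ((230-1) mod 15)} = t_5 = 5.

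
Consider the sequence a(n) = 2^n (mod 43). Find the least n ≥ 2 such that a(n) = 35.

We have a(1) = 2, a(2) = 4, a(3) = 8, a(4) = 16, a(5) = 32, a(6) = 21, a(7) = 42, a(8) = 41, a(9) = 39, a(10) = 35, a(11) = 27, a(12) = 11, a(13) = 22, a(14) = 1, a(15) = 2.
The sequence repeats with period 14.
The value 35 first appears (with n ≥ 2) at a(10).

10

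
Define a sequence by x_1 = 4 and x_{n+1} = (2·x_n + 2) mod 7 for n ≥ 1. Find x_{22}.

4

Listing terms: x_1 = 4, x_2 = 3, x_3 = 1, x_4 = 4.
Since x_4 = x_1 = 4, the sequence is periodic with period 3.
(22 - 1) mod 3 = 0, so x_{22} = x_1 = 4.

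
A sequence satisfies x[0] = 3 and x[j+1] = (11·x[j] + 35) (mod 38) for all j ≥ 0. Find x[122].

23

Listing terms: x[0] = 3, x[1] = 30, x[2] = 23, x[3] = 22, x[4] = 11, x[5] = 4, x[6] = 3.
Since x[6] = x[0] = 3, the sequence is periodic with period 6.
(122 - 0) mod 6 = 2, so x[122] = x[2] = 23.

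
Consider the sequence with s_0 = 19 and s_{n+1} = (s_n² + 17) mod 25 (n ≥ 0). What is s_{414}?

21

Computing terms: s_0 = 19,  s_1 = 3,  s_2 = 1,  s_3 = 18,  s_4 = 16,  s_5 = 23,  s_6 = 21,  s_7 = 8,  s_8 = 6,  s_9 = 3.
Since s_9 = s_1 = 3, the sequence is eventually periodic: after a pre-period of length 1 it cycles with period 8.
For n ≥ 1, s_n depends only on (n - 1) mod 8. (414 - 1) mod 8 = 5, so s_{414} = s_6 = 21.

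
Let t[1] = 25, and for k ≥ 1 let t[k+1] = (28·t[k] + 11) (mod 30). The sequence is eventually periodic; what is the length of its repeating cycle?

12

t[1] = 25, t[2] = 21, t[3] = 29, t[4] = 13, t[5] = 15, t[6] = 11, t[7] = 19, t[8] = 3, t[9] = 5, t[10] = 1, t[11] = 9, t[12] = 23, t[13] = 25.
The sequence repeats with period 12.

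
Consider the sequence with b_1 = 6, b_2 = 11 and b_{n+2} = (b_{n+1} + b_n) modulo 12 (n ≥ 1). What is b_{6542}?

b_1 = 6,  b_2 = 11,  b_3 = 5,  b_4 = 4,  b_5 = 9,  b_6 = 1,  b_7 = 10,  b_8 = 11,  b_9 = 9,  b_{10} = 8,  b_{11} = 5,  b_{12} = 1,  b_{13} = 6,  b_{14} = 7,  b_{15} = 1,  b_{16} = 8,  b_{17} = 9,  b_{18} = 5,  b_{19} = 2,  b_{20} = 7,  b_{21} = 9,  b_{22} = 4,  b_{23} = 1,  b_{24} = 5,  b_{25} = 6,  b_{26} = 11.
Since (b_{25}, b_{26}) = (b_1, b_2) = (6, 11) (two consecutive terms determine the rest), the sequence is periodic with period 24.
So b_{6542} = b_{1 + ((6542-1) mod 24)} = b_{14} = 7.

7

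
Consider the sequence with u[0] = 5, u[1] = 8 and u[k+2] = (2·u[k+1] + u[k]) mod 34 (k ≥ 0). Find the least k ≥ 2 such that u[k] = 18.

11

Listing terms: u[0] = 5,  u[1] = 8,  u[2] = 21,  u[3] = 16,  u[4] = 19,  u[5] = 20,  u[6] = 25,  u[7] = 2,  u[8] = 29,  u[9] = 26,  u[10] = 13,  u[11] = 18,  u[12] = 15,  u[13] = 14,  u[14] = 9,  u[15] = 32,  u[16] = 5,  u[17] = 8.
Since (u[16], u[17]) = (u[0], u[1]) = (5, 8) (two consecutive terms determine the rest), the sequence is periodic with period 16.
The value 18 first appears (with k ≥ 2) at u[11].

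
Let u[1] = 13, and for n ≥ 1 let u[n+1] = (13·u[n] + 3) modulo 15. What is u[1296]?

Listing terms: u[1] = 13, u[2] = 7, u[3] = 4, u[4] = 10, u[5] = 13.
Since u[5] = u[1] = 13, the sequence is periodic with period 4.
So u[1296] = u[1 + ((1296-1) mod 4)] = u[4] = 10.

10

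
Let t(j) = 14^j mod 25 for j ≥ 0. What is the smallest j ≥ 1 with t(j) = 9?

t(0) = 1, t(1) = 14, t(2) = 21, t(3) = 19, t(4) = 16, t(5) = 24, t(6) = 11, t(7) = 4, t(8) = 6, t(9) = 9, t(10) = 1.
The sequence repeats with period 10.
The value 9 first appears (with j ≥ 1) at t(9).

9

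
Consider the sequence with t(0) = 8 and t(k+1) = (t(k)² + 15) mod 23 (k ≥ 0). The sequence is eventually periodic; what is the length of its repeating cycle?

Listing terms: t(0) = 8; t(1) = 10; t(2) = 0; t(3) = 15; t(4) = 10.
Since t(4) = t(1) = 10, the sequence is eventually periodic: after a pre-period of length 1 it cycles with period 3.

3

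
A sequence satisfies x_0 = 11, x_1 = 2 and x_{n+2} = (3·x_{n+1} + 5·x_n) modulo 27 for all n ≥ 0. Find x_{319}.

Listing terms: x_0 = 11; x_1 = 2; x_2 = 7; x_3 = 4; x_4 = 20; x_5 = 26; x_6 = 16; x_7 = 16; x_8 = 20; x_9 = 5; x_{10} = 7; x_{11} = 19; x_{12} = 11; x_{13} = 20; x_{14} = 7; x_{15} = 13; x_{16} = 20; x_{17} = 17; x_{18} = 16; x_{19} = 25; x_{20} = 20; x_{21} = 23; x_{22} = 7; x_{23} = 1; x_{24} = 11; x_{25} = 11; x_{26} = 7; x_{27} = 22; x_{28} = 20; x_{29} = 8; x_{30} = 16; x_{31} = 7; x_{32} = 20; x_{33} = 14; x_{34} = 7; x_{35} = 10; x_{36} = 11; x_{37} = 2.
The sequence repeats with period 36.
(319 - 0) mod 36 = 31, so x_{319} = x_{31} = 7.

7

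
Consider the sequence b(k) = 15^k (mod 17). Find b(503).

8

We have b(1) = 15; b(2) = 4; b(3) = 9; b(4) = 16; b(5) = 2; b(6) = 13; b(7) = 8; b(8) = 1; b(9) = 15.
The sequence repeats with period 8.
So b(503) = b(1 + ((503-1) mod 8)) = b(7) = 8.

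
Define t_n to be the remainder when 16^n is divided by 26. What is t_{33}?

t_1 = 16, t_2 = 22, t_3 = 14, t_4 = 16.
Since t_4 = t_1 = 16, the sequence is periodic with period 3.
So t_{33} = t_{1 + ((33-1) mod 3)} = t_3 = 14.

14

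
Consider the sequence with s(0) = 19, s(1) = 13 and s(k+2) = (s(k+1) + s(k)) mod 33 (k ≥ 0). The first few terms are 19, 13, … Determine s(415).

We have s(0) = 19, s(1) = 13, s(2) = 32, s(3) = 12, s(4) = 11, s(5) = 23, s(6) = 1, s(7) = 24, s(8) = 25, s(9) = 16, s(10) = 8, s(11) = 24, s(12) = 32, s(13) = 23, s(14) = 22, s(15) = 12, s(16) = 1, s(17) = 13, s(18) = 14, s(19) = 27, s(20) = 8, s(21) = 2, s(22) = 10, s(23) = 12, s(24) = 22, s(25) = 1, s(26) = 23, s(27) = 24, s(28) = 14, s(29) = 5, s(30) = 19, s(31) = 24, s(32) = 10, s(33) = 1, s(34) = 11, s(35) = 12, s(36) = 23, s(37) = 2, s(38) = 25, s(39) = 27, s(40) = 19, s(41) = 13.
Since (s(40), s(41)) = (s(0), s(1)) = (19, 13) (two consecutive terms determine the rest), the sequence is periodic with period 40.
So s(415) = s(0 + ((415-0) mod 40)) = s(15) = 12.

12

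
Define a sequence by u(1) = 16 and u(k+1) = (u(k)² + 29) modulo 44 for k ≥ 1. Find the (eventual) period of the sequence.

6

We have u(1) = 16; u(2) = 21; u(3) = 30; u(4) = 5; u(5) = 10; u(6) = 41; u(7) = 38; u(8) = 21.
Since u(8) = u(2) = 21, the sequence is eventually periodic: after a pre-period of length 1 it cycles with period 6.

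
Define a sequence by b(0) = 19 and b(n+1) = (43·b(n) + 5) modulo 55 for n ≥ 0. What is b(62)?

We have b(0) = 19,  b(1) = 52,  b(2) = 41,  b(3) = 8,  b(4) = 19.
Since b(4) = b(0) = 19, the sequence is periodic with period 4.
(62 - 0) mod 4 = 2, so b(62) = b(2) = 41.

41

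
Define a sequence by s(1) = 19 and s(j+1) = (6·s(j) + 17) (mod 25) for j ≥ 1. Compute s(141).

Computing terms: s(1) = 19; s(2) = 6; s(3) = 3; s(4) = 10; s(5) = 2; s(6) = 4; s(7) = 16; s(8) = 13; s(9) = 20; s(10) = 12; s(11) = 14; s(12) = 1; s(13) = 23; s(14) = 5; s(15) = 22; s(16) = 24; s(17) = 11; s(18) = 8; s(19) = 15; s(20) = 7; s(21) = 9; s(22) = 21; s(23) = 18; s(24) = 0; s(25) = 17; s(26) = 19.
Since s(26) = s(1) = 19, the sequence is periodic with period 25.
(141 - 1) mod 25 = 15, so s(141) = s(16) = 24.

24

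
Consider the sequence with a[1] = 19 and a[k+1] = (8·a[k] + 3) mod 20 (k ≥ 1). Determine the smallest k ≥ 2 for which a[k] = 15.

2

Computing terms: a[1] = 19; a[2] = 15; a[3] = 3; a[4] = 7; a[5] = 19.
The sequence repeats with period 4.
The value 15 first appears (with k ≥ 2) at a[2].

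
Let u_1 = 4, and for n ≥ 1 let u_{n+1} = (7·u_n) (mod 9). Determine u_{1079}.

1

Computing terms: u_1 = 4, u_2 = 1, u_3 = 7, u_4 = 4.
The sequence repeats with period 3.
(1079 - 1) mod 3 = 1, so u_{1079} = u_2 = 1.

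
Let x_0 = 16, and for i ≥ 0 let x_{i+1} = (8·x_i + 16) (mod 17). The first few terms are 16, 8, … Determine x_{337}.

x_0 = 16,  x_1 = 8,  x_2 = 12,  x_3 = 10,  x_4 = 11,  x_5 = 2,  x_6 = 15,  x_7 = 0,  x_8 = 16.
The sequence repeats with period 8.
So x_{337} = x_{0 + ((337-0) mod 8)} = x_1 = 8.

8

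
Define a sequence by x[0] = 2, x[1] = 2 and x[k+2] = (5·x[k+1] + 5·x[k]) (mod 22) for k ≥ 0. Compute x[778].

Listing terms: x[0] = 2, x[1] = 2, x[2] = 20, x[3] = 0, x[4] = 12, x[5] = 16, x[6] = 8, x[7] = 10, x[8] = 2, x[9] = 16, x[10] = 2, x[11] = 2.
The sequence repeats with period 10.
So x[778] = x[0 + ((778-0) mod 10)] = x[8] = 2.

2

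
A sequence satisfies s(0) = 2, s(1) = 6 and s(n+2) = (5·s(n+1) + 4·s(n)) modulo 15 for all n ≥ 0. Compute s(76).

s(0) = 2; s(1) = 6; s(2) = 8; s(3) = 4; s(4) = 7; s(5) = 6; s(6) = 13; s(7) = 14; s(8) = 2; s(9) = 6.
Since (s(8), s(9)) = (s(0), s(1)) = (2, 6) (two consecutive terms determine the rest), the sequence is periodic with period 8.
So s(76) = s(0 + ((76-0) mod 8)) = s(4) = 7.

7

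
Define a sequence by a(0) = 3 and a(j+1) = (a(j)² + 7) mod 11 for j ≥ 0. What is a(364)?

a(0) = 3,  a(1) = 5,  a(2) = 10,  a(3) = 8,  a(4) = 5.
Since a(4) = a(1) = 5, the sequence is eventually periodic: after a pre-period of length 1 it cycles with period 3.
For j ≥ 1, a(j) depends only on (j - 1) mod 3. (364 - 1) mod 3 = 0, so a(364) = a(1) = 5.

5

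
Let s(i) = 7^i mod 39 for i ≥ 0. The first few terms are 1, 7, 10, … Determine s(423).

31

Listing terms: s(0) = 1,  s(1) = 7,  s(2) = 10,  s(3) = 31,  s(4) = 22,  s(5) = 37,  s(6) = 25,  s(7) = 19,  s(8) = 16,  s(9) = 34,  s(10) = 4,  s(11) = 28,  s(12) = 1.
The sequence repeats with period 12.
So s(423) = s(0 + ((423-0) mod 12)) = s(3) = 31.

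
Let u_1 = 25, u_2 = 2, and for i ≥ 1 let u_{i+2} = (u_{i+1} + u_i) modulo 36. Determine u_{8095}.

33

We have u_1 = 25,  u_2 = 2,  u_3 = 27,  u_4 = 29,  u_5 = 20,  u_6 = 13,  u_7 = 33,  u_8 = 10,  u_9 = 7,  u_{10} = 17,  u_{11} = 24,  u_{12} = 5,  u_{13} = 29,  u_{14} = 34,  u_{15} = 27,  u_{16} = 25,  u_{17} = 16,  u_{18} = 5,  u_{19} = 21,  u_{20} = 26,  u_{21} = 11,  u_{22} = 1,  u_{23} = 12,  u_{24} = 13,  u_{25} = 25,  u_{26} = 2.
Since (u_{25}, u_{26}) = (u_1, u_2) = (25, 2) (two consecutive terms determine the rest), the sequence is periodic with period 24.
(8095 - 1) mod 24 = 6, so u_{8095} = u_7 = 33.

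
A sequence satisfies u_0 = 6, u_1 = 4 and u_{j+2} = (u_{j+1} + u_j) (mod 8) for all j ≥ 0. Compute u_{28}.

0

Computing terms: u_0 = 6, u_1 = 4, u_2 = 2, u_3 = 6, u_4 = 0, u_5 = 6, u_6 = 6, u_7 = 4.
The sequence repeats with period 6.
(28 - 0) mod 6 = 4, so u_{28} = u_4 = 0.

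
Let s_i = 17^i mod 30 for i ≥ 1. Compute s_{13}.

17

We have s_1 = 17, s_2 = 19, s_3 = 23, s_4 = 1, s_5 = 17.
Since s_5 = s_1 = 17, the sequence is periodic with period 4.
So s_{13} = s_{1 + ((13-1) mod 4)} = s_1 = 17.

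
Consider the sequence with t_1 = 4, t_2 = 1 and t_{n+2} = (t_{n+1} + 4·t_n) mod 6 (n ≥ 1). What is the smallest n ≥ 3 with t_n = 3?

Listing terms: t_1 = 4; t_2 = 1; t_3 = 5; t_4 = 3; t_5 = 5; t_6 = 5; t_7 = 1; t_8 = 3; t_9 = 1; t_{10} = 1; t_{11} = 5.
Since (t_{10}, t_{11}) = (t_2, t_3) = (1, 5) (two consecutive terms determine the rest), the sequence is eventually periodic: after a pre-period of length 1 it cycles with period 8.
The value 3 first appears (with n ≥ 3) at t_4.

4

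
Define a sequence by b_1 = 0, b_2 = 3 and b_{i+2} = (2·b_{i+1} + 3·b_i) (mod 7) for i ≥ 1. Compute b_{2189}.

b_1 = 0; b_2 = 3; b_3 = 6; b_4 = 0; b_5 = 4; b_6 = 1; b_7 = 0; b_8 = 3.
Since (b_7, b_8) = (b_1, b_2) = (0, 3) (two consecutive terms determine the rest), the sequence is periodic with period 6.
(2189 - 1) mod 6 = 4, so b_{2189} = b_5 = 4.

4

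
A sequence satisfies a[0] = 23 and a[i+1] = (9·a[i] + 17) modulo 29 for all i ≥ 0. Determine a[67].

We have a[0] = 23,  a[1] = 21,  a[2] = 3,  a[3] = 15,  a[4] = 7,  a[5] = 22,  a[6] = 12,  a[7] = 9,  a[8] = 11,  a[9] = 0,  a[10] = 17,  a[11] = 25,  a[12] = 10,  a[13] = 20,  a[14] = 23.
Since a[14] = a[0] = 23, the sequence is periodic with period 14.
So a[67] = a[0 + ((67-0) mod 14)] = a[11] = 25.

25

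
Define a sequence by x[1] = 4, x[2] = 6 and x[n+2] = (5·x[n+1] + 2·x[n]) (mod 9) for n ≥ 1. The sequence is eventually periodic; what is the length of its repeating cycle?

3

We have x[1] = 4; x[2] = 6; x[3] = 2; x[4] = 4; x[5] = 6.
Since (x[4], x[5]) = (x[1], x[2]) = (4, 6) (two consecutive terms determine the rest), the sequence is periodic with period 3.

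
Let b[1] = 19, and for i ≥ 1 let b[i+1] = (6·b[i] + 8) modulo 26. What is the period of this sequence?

Computing terms: b[1] = 19,  b[2] = 18,  b[3] = 12,  b[4] = 2,  b[5] = 20,  b[6] = 24,  b[7] = 22,  b[8] = 10,  b[9] = 16,  b[10] = 0,  b[11] = 8,  b[12] = 4,  b[13] = 6,  b[14] = 18.
Since b[14] = b[2] = 18, the sequence is eventually periodic: after a pre-period of length 1 it cycles with period 12.

12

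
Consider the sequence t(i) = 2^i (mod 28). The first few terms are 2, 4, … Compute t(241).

Listing terms: t(1) = 2, t(2) = 4, t(3) = 8, t(4) = 16, t(5) = 4.
Since t(5) = t(2) = 4, the sequence is eventually periodic: after a pre-period of length 1 it cycles with period 3.
For i ≥ 2, t(i) depends only on (i - 2) mod 3. (241 - 2) mod 3 = 2, so t(241) = t(4) = 16.

16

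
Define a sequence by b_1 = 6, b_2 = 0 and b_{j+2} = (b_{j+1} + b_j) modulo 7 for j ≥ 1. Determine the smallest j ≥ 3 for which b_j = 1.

9

b_1 = 6; b_2 = 0; b_3 = 6; b_4 = 6; b_5 = 5; b_6 = 4; b_7 = 2; b_8 = 6; b_9 = 1; b_{10} = 0; b_{11} = 1; b_{12} = 1; b_{13} = 2; b_{14} = 3; b_{15} = 5; b_{16} = 1; b_{17} = 6; b_{18} = 0.
The sequence repeats with period 16.
The value 1 first appears (with j ≥ 3) at b_9.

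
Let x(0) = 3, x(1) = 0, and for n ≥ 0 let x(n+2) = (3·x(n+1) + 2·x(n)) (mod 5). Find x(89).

We have x(0) = 3; x(1) = 0; x(2) = 1; x(3) = 3; x(4) = 1; x(5) = 4; x(6) = 4; x(7) = 0; x(8) = 3; x(9) = 4; x(10) = 3; x(11) = 2; x(12) = 2; x(13) = 0; x(14) = 4; x(15) = 2; x(16) = 4; x(17) = 1; x(18) = 1; x(19) = 0; x(20) = 2; x(21) = 1; x(22) = 2; x(23) = 3; x(24) = 3; x(25) = 0.
Since (x(24), x(25)) = (x(0), x(1)) = (3, 0) (two consecutive terms determine the rest), the sequence is periodic with period 24.
So x(89) = x(0 + ((89-0) mod 24)) = x(17) = 1.

1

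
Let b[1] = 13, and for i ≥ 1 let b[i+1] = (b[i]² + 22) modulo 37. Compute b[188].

We have b[1] = 13; b[2] = 6; b[3] = 21; b[4] = 19; b[5] = 13.
Since b[5] = b[1] = 13, the sequence is periodic with period 4.
(188 - 1) mod 4 = 3, so b[188] = b[4] = 19.

19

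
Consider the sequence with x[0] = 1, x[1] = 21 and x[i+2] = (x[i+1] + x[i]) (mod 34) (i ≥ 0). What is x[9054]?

33

x[0] = 1; x[1] = 21; x[2] = 22; x[3] = 9; x[4] = 31; x[5] = 6; x[6] = 3; x[7] = 9; x[8] = 12; x[9] = 21; x[10] = 33; x[11] = 20; x[12] = 19; x[13] = 5; x[14] = 24; x[15] = 29; x[16] = 19; x[17] = 14; x[18] = 33; x[19] = 13; x[20] = 12; x[21] = 25; x[22] = 3; x[23] = 28; x[24] = 31; x[25] = 25; x[26] = 22; x[27] = 13; x[28] = 1; x[29] = 14; x[30] = 15; x[31] = 29; x[32] = 10; x[33] = 5; x[34] = 15; x[35] = 20; x[36] = 1; x[37] = 21.
Since (x[36], x[37]) = (x[0], x[1]) = (1, 21) (two consecutive terms determine the rest), the sequence is periodic with period 36.
(9054 - 0) mod 36 = 18, so x[9054] = x[18] = 33.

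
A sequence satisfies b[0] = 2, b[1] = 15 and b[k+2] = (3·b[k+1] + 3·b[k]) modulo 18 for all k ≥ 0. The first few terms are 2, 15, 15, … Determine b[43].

9

We have b[0] = 2,  b[1] = 15,  b[2] = 15,  b[3] = 0,  b[4] = 9,  b[5] = 9,  b[6] = 0,  b[7] = 9.
Since (b[6], b[7]) = (b[3], b[4]) = (0, 9) (two consecutive terms determine the rest), the sequence is eventually periodic: after a pre-period of length 3 it cycles with period 3.
For k ≥ 3, b[k] depends only on (k - 3) mod 3. (43 - 3) mod 3 = 1, so b[43] = b[4] = 9.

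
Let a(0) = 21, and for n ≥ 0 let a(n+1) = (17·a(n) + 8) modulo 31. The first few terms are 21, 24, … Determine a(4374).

Listing terms: a(0) = 21,  a(1) = 24,  a(2) = 13,  a(3) = 12,  a(4) = 26,  a(5) = 16,  a(6) = 1,  a(7) = 25,  a(8) = 30,  a(9) = 22,  a(10) = 10,  a(11) = 23,  a(12) = 27,  a(13) = 2,  a(14) = 11,  a(15) = 9,  a(16) = 6,  a(17) = 17,  a(18) = 18,  a(19) = 4,  a(20) = 14,  a(21) = 29,  a(22) = 5,  a(23) = 0,  a(24) = 8,  a(25) = 20,  a(26) = 7,  a(27) = 3,  a(28) = 28,  a(29) = 19,  a(30) = 21.
The sequence repeats with period 30.
So a(4374) = a(0 + ((4374-0) mod 30)) = a(24) = 8.

8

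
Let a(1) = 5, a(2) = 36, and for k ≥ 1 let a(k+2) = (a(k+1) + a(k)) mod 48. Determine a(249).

Listing terms: a(1) = 5,  a(2) = 36,  a(3) = 41,  a(4) = 29,  a(5) = 22,  a(6) = 3,  a(7) = 25,  a(8) = 28,  a(9) = 5,  a(10) = 33,  a(11) = 38,  a(12) = 23,  a(13) = 13,  a(14) = 36,  a(15) = 1,  a(16) = 37,  a(17) = 38,  a(18) = 27,  a(19) = 17,  a(20) = 44,  a(21) = 13,  a(22) = 9,  a(23) = 22,  a(24) = 31,  a(25) = 5,  a(26) = 36.
The sequence repeats with period 24.
(249 - 1) mod 24 = 8, so a(249) = a(9) = 5.

5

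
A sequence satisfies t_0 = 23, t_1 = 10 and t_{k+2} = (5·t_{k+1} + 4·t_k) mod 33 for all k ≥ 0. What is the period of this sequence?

40

Computing terms: t_0 = 23,  t_1 = 10,  t_2 = 10,  t_3 = 24,  t_4 = 28,  t_5 = 5,  t_6 = 5,  t_7 = 12,  t_8 = 14,  t_9 = 19,  t_{10} = 19,  t_{11} = 6,  t_{12} = 7,  t_{13} = 26,  t_{14} = 26,  t_{15} = 3,  t_{16} = 20,  t_{17} = 13,  t_{18} = 13,  t_{19} = 18,  t_{20} = 10,  t_{21} = 23,  t_{22} = 23,  t_{23} = 9,  t_{24} = 5,  t_{25} = 28,  t_{26} = 28,  t_{27} = 21,  t_{28} = 19,  t_{29} = 14,  t_{30} = 14,  t_{31} = 27,  t_{32} = 26,  t_{33} = 7,  t_{34} = 7,  t_{35} = 30,  t_{36} = 13,  t_{37} = 20,  t_{38} = 20,  t_{39} = 15,  t_{40} = 23,  t_{41} = 10.
The sequence repeats with period 40.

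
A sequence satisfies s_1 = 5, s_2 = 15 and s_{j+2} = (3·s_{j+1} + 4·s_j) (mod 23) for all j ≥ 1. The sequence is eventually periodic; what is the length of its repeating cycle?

22

s_1 = 5, s_2 = 15, s_3 = 19, s_4 = 2, s_5 = 13, s_6 = 1, s_7 = 9, s_8 = 8, s_9 = 14, s_{10} = 5, s_{11} = 2, s_{12} = 3, s_{13} = 17, s_{14} = 17, s_{15} = 4, s_{16} = 11, s_{17} = 3, s_{18} = 7, s_{19} = 10, s_{20} = 12, s_{21} = 7, s_{22} = 0, s_{23} = 5, s_{24} = 15.
The sequence repeats with period 22.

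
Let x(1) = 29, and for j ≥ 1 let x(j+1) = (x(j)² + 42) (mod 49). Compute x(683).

Listing terms: x(1) = 29; x(2) = 1; x(3) = 43; x(4) = 29.
Since x(4) = x(1) = 29, the sequence is periodic with period 3.
(683 - 1) mod 3 = 1, so x(683) = x(2) = 1.

1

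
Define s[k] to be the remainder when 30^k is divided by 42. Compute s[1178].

18

We have s[1] = 30; s[2] = 18; s[3] = 36; s[4] = 30.
Since s[4] = s[1] = 30, the sequence is periodic with period 3.
So s[1178] = s[1 + ((1178-1) mod 3)] = s[2] = 18.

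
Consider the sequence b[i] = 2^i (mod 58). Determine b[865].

40

Listing terms: b[0] = 1; b[1] = 2; b[2] = 4; b[3] = 8; b[4] = 16; b[5] = 32; b[6] = 6; b[7] = 12; b[8] = 24; b[9] = 48; b[10] = 38; b[11] = 18; b[12] = 36; b[13] = 14; b[14] = 28; b[15] = 56; b[16] = 54; b[17] = 50; b[18] = 42; b[19] = 26; b[20] = 52; b[21] = 46; b[22] = 34; b[23] = 10; b[24] = 20; b[25] = 40; b[26] = 22; b[27] = 44; b[28] = 30; b[29] = 2.
Since b[29] = b[1] = 2, the sequence is eventually periodic: after a pre-period of length 1 it cycles with period 28.
For i ≥ 1, b[i] depends only on (i - 1) mod 28. (865 - 1) mod 28 = 24, so b[865] = b[25] = 40.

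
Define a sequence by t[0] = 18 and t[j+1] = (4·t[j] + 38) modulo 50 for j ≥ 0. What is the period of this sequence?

Listing terms: t[0] = 18; t[1] = 10; t[2] = 28; t[3] = 0; t[4] = 38; t[5] = 40; t[6] = 48; t[7] = 30; t[8] = 8; t[9] = 20; t[10] = 18.
Since t[10] = t[0] = 18, the sequence is periodic with period 10.

10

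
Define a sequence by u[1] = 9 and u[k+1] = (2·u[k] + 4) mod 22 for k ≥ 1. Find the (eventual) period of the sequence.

10

Listing terms: u[1] = 9,  u[2] = 0,  u[3] = 4,  u[4] = 12,  u[5] = 6,  u[6] = 16,  u[7] = 14,  u[8] = 10,  u[9] = 2,  u[10] = 8,  u[11] = 20,  u[12] = 0.
Since u[12] = u[2] = 0, the sequence is eventually periodic: after a pre-period of length 1 it cycles with period 10.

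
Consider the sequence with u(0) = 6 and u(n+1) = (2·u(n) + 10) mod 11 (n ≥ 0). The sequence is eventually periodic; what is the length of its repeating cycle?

10

Listing terms: u(0) = 6; u(1) = 0; u(2) = 10; u(3) = 8; u(4) = 4; u(5) = 7; u(6) = 2; u(7) = 3; u(8) = 5; u(9) = 9; u(10) = 6.
The sequence repeats with period 10.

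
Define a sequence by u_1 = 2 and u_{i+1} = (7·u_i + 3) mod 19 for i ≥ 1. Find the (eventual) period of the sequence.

3

We have u_1 = 2,  u_2 = 17,  u_3 = 8,  u_4 = 2.
The sequence repeats with period 3.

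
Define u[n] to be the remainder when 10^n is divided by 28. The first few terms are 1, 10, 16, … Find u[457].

24

Listing terms: u[0] = 1; u[1] = 10; u[2] = 16; u[3] = 20; u[4] = 4; u[5] = 12; u[6] = 8; u[7] = 24; u[8] = 16.
Since u[8] = u[2] = 16, the sequence is eventually periodic: after a pre-period of length 2 it cycles with period 6.
For n ≥ 2, u[n] depends only on (n - 2) mod 6. (457 - 2) mod 6 = 5, so u[457] = u[7] = 24.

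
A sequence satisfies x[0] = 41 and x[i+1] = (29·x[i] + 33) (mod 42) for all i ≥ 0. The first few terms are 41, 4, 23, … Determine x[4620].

Listing terms: x[0] = 41; x[1] = 4; x[2] = 23; x[3] = 28; x[4] = 5; x[5] = 10; x[6] = 29; x[7] = 34; x[8] = 11; x[9] = 16; x[10] = 35; x[11] = 40; x[12] = 17; x[13] = 22; x[14] = 41.
Since x[14] = x[0] = 41, the sequence is periodic with period 14.
(4620 - 0) mod 14 = 0, so x[4620] = x[0] = 41.

41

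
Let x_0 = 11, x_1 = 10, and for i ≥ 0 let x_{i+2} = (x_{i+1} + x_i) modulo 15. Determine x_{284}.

Listing terms: x_0 = 11; x_1 = 10; x_2 = 6; x_3 = 1; x_4 = 7; x_5 = 8; x_6 = 0; x_7 = 8; x_8 = 8; x_9 = 1; x_{10} = 9; x_{11} = 10; x_{12} = 4; x_{13} = 14; x_{14} = 3; x_{15} = 2; x_{16} = 5; x_{17} = 7; x_{18} = 12; x_{19} = 4; x_{20} = 1; x_{21} = 5; x_{22} = 6; x_{23} = 11; x_{24} = 2; x_{25} = 13; x_{26} = 0; x_{27} = 13; x_{28} = 13; x_{29} = 11; x_{30} = 9; x_{31} = 5; x_{32} = 14; x_{33} = 4; x_{34} = 3; x_{35} = 7; x_{36} = 10; x_{37} = 2; x_{38} = 12; x_{39} = 14; x_{40} = 11; x_{41} = 10.
The sequence repeats with period 40.
So x_{284} = x_{0 + ((284-0) mod 40)} = x_4 = 7.

7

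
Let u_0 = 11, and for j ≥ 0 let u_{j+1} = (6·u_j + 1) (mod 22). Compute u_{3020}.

11

Listing terms: u_0 = 11; u_1 = 1; u_2 = 7; u_3 = 21; u_4 = 17; u_5 = 15; u_6 = 3; u_7 = 19; u_8 = 5; u_9 = 9; u_{10} = 11.
The sequence repeats with period 10.
(3020 - 0) mod 10 = 0, so u_{3020} = u_0 = 11.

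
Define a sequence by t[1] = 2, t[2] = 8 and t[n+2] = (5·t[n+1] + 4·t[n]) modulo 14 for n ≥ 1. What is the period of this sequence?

Listing terms: t[1] = 2, t[2] = 8, t[3] = 6, t[4] = 6, t[5] = 12, t[6] = 0, t[7] = 6, t[8] = 2, t[9] = 6, t[10] = 10, t[11] = 4, t[12] = 4, t[13] = 8, t[14] = 0, t[15] = 4, t[16] = 6, t[17] = 4, t[18] = 2, t[19] = 12, t[20] = 12, t[21] = 10, t[22] = 0, t[23] = 12, t[24] = 4, t[25] = 12, t[26] = 6, t[27] = 8, t[28] = 8, t[29] = 2, t[30] = 0, t[31] = 8, t[32] = 12, t[33] = 8, t[34] = 4, t[35] = 10, t[36] = 10, t[37] = 6, t[38] = 0, t[39] = 10, t[40] = 8, t[41] = 10, t[42] = 12, t[43] = 2, t[44] = 2, t[45] = 4, t[46] = 0, t[47] = 2, t[48] = 10, t[49] = 2, t[50] = 8.
The sequence repeats with period 48.

48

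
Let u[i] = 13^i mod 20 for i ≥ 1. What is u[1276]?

Computing terms: u[1] = 13; u[2] = 9; u[3] = 17; u[4] = 1; u[5] = 13.
The sequence repeats with period 4.
So u[1276] = u[1 + ((1276-1) mod 4)] = u[4] = 1.

1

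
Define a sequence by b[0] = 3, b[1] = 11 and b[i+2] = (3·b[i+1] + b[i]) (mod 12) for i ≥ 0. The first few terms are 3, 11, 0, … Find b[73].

11

b[0] = 3; b[1] = 11; b[2] = 0; b[3] = 11; b[4] = 9; b[5] = 2; b[6] = 3; b[7] = 11.
The sequence repeats with period 6.
(73 - 0) mod 6 = 1, so b[73] = b[1] = 11.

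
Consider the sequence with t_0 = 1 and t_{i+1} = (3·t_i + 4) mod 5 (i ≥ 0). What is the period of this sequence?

Computing terms: t_0 = 1; t_1 = 2; t_2 = 0; t_3 = 4; t_4 = 1.
The sequence repeats with period 4.

4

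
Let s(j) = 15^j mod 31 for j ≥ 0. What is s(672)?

We have s(0) = 1, s(1) = 15, s(2) = 8, s(3) = 27, s(4) = 2, s(5) = 30, s(6) = 16, s(7) = 23, s(8) = 4, s(9) = 29, s(10) = 1.
The sequence repeats with period 10.
(672 - 0) mod 10 = 2, so s(672) = s(2) = 8.

8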